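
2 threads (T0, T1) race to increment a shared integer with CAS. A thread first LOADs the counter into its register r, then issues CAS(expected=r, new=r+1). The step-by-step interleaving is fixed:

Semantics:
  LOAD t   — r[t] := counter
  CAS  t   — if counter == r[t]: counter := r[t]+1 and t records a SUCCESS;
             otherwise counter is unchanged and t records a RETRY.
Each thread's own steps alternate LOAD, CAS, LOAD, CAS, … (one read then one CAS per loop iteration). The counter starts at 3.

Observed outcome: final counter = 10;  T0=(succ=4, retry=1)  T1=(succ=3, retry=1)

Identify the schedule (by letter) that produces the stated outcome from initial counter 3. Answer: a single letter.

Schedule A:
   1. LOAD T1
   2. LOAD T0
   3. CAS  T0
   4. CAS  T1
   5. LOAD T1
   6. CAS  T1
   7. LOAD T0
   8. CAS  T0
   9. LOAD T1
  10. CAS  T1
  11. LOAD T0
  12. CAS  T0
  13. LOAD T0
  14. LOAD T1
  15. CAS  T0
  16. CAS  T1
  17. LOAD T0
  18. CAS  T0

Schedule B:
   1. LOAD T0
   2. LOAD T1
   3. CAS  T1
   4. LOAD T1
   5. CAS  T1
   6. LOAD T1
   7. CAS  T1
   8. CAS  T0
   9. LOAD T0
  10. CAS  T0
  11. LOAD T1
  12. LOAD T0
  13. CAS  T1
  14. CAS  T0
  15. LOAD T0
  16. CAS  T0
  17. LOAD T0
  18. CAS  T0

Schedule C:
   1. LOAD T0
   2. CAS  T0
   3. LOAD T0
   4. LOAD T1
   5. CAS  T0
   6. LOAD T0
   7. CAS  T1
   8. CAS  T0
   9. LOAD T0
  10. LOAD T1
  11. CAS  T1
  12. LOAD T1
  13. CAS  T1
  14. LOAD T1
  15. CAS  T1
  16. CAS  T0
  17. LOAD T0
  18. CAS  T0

C

Simulating candidate C:
step 1: T0 LOAD ⇒ load; ctr=3 reg=3
step 2: T0 CAS ⇒ ok; ctr=4 reg=3
step 3: T0 LOAD ⇒ load; ctr=4 reg=4
step 4: T1 LOAD ⇒ load; ctr=4 reg=4
step 5: T0 CAS ⇒ ok; ctr=5 reg=4
step 6: T0 LOAD ⇒ load; ctr=5 reg=5
step 7: T1 CAS ⇒ retry; ctr=5 reg=4
step 8: T0 CAS ⇒ ok; ctr=6 reg=5
step 9: T0 LOAD ⇒ load; ctr=6 reg=6
step 10: T1 LOAD ⇒ load; ctr=6 reg=6
step 11: T1 CAS ⇒ ok; ctr=7 reg=6
step 12: T1 LOAD ⇒ load; ctr=7 reg=7
step 13: T1 CAS ⇒ ok; ctr=8 reg=7
step 14: T1 LOAD ⇒ load; ctr=8 reg=8
step 15: T1 CAS ⇒ ok; ctr=9 reg=8
step 16: T0 CAS ⇒ retry; ctr=9 reg=6
step 17: T0 LOAD ⇒ load; ctr=9 reg=9
step 18: T0 CAS ⇒ ok; ctr=10 reg=9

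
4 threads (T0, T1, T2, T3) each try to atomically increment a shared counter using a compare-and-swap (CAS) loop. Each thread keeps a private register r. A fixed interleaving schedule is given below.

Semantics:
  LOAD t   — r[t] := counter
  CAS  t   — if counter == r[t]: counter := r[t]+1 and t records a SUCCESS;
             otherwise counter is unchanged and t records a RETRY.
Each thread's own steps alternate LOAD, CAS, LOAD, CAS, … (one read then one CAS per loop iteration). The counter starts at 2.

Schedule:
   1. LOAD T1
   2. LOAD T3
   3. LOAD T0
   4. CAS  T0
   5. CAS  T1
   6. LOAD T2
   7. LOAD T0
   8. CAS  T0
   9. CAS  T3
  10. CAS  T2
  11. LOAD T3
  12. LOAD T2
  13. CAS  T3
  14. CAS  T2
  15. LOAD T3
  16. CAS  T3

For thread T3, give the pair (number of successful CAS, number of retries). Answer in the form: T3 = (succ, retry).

T3 = (2, 1)

T1 LOAD — after: cnt=2, r=2 — load
T3 LOAD — after: cnt=2, r=2 — load
T0 LOAD — after: cnt=2, r=2 — load
T0 CAS — after: cnt=3, r=2 — ok
T1 CAS — after: cnt=3, r=2 — retry
T2 LOAD — after: cnt=3, r=3 — load
T0 LOAD — after: cnt=3, r=3 — load
T0 CAS — after: cnt=4, r=3 — ok
T3 CAS — after: cnt=4, r=2 — retry
T2 CAS — after: cnt=4, r=3 — retry
T3 LOAD — after: cnt=4, r=4 — load
T2 LOAD — after: cnt=4, r=4 — load
T3 CAS — after: cnt=5, r=4 — ok
T2 CAS — after: cnt=5, r=4 — retry
T3 LOAD — after: cnt=5, r=5 — load
T3 CAS — after: cnt=6, r=5 — ok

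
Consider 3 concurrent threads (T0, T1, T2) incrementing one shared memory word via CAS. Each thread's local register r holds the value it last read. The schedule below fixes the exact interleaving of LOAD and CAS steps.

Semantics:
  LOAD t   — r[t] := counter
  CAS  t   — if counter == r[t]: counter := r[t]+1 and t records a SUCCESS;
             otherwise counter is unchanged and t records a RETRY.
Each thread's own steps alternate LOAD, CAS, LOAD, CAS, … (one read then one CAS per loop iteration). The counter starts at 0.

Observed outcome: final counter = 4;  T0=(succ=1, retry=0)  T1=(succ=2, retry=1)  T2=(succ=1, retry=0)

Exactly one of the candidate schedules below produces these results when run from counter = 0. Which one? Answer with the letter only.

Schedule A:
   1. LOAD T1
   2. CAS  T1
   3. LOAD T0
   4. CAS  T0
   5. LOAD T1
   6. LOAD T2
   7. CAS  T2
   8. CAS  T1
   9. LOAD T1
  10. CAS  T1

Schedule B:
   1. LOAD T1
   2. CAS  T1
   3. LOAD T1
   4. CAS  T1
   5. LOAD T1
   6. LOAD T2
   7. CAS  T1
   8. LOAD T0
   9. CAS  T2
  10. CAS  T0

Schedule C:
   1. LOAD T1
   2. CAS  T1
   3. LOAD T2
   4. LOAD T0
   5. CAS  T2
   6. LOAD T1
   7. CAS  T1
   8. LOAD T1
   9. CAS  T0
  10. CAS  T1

Run A:
step 1: T1 LOAD ⇒ load; ctr=0 reg=0
step 2: T1 CAS ⇒ ok; ctr=1 reg=0
step 3: T0 LOAD ⇒ load; ctr=1 reg=1
step 4: T0 CAS ⇒ ok; ctr=2 reg=1
step 5: T1 LOAD ⇒ load; ctr=2 reg=2
step 6: T2 LOAD ⇒ load; ctr=2 reg=2
step 7: T2 CAS ⇒ ok; ctr=3 reg=2
step 8: T1 CAS ⇒ retry; ctr=3 reg=2
step 9: T1 LOAD ⇒ load; ctr=3 reg=3
step 10: T1 CAS ⇒ ok; ctr=4 reg=3

A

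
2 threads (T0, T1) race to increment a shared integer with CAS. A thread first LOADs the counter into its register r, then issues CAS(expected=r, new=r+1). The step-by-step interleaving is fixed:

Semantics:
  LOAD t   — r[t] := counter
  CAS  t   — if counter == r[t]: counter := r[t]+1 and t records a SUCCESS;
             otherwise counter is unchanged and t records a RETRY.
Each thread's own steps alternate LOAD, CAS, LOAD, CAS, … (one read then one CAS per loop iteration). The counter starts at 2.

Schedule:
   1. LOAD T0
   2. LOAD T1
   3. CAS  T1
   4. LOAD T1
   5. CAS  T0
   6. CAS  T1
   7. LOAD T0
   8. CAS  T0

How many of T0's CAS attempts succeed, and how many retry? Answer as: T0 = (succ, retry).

T0 = (1, 1)

1. LOAD T0 → mem=2 r[T0]=2 [LOAD]
2. LOAD T1 → mem=2 r[T1]=2 [LOAD]
3. CAS T1 → mem=3 r[T1]=2 [OK]
4. LOAD T1 → mem=3 r[T1]=3 [LOAD]
5. CAS T0 → mem=3 r[T0]=2 [RETRY]
6. CAS T1 → mem=4 r[T1]=3 [OK]
7. LOAD T0 → mem=4 r[T0]=4 [LOAD]
8. CAS T0 → mem=5 r[T0]=4 [OK]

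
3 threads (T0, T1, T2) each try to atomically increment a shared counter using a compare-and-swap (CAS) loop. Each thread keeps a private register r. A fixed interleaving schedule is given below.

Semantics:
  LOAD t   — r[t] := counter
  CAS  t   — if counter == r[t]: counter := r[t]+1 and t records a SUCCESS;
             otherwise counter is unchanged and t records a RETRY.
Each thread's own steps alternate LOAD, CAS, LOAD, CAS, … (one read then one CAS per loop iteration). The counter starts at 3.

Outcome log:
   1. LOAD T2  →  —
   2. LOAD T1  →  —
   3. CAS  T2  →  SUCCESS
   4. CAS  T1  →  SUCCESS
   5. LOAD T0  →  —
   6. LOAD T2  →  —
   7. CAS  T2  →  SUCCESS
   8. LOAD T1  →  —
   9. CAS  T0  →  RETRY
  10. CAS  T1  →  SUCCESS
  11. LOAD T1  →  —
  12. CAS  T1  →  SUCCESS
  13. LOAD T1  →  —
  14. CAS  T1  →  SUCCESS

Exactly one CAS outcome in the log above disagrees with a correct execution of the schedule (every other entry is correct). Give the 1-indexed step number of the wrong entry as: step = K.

Re-executing:
step 1: T2 LOAD ⇒ load; ctr=3 reg=3
step 2: T1 LOAD ⇒ load; ctr=3 reg=3
step 3: T2 CAS ⇒ ok; ctr=4 reg=3
step 4: T1 CAS ⇒ retry; ctr=4 reg=3
step 5: T0 LOAD ⇒ load; ctr=4 reg=4
step 6: T2 LOAD ⇒ load; ctr=4 reg=4
step 7: T2 CAS ⇒ ok; ctr=5 reg=4
step 8: T1 LOAD ⇒ load; ctr=5 reg=5
step 9: T0 CAS ⇒ retry; ctr=5 reg=4
step 10: T1 CAS ⇒ ok; ctr=6 reg=5
step 11: T1 LOAD ⇒ load; ctr=6 reg=6
step 12: T1 CAS ⇒ ok; ctr=7 reg=6
step 13: T1 LOAD ⇒ load; ctr=7 reg=7
step 14: T1 CAS ⇒ ok; ctr=8 reg=7
Log disagrees first at step 4.

step = 4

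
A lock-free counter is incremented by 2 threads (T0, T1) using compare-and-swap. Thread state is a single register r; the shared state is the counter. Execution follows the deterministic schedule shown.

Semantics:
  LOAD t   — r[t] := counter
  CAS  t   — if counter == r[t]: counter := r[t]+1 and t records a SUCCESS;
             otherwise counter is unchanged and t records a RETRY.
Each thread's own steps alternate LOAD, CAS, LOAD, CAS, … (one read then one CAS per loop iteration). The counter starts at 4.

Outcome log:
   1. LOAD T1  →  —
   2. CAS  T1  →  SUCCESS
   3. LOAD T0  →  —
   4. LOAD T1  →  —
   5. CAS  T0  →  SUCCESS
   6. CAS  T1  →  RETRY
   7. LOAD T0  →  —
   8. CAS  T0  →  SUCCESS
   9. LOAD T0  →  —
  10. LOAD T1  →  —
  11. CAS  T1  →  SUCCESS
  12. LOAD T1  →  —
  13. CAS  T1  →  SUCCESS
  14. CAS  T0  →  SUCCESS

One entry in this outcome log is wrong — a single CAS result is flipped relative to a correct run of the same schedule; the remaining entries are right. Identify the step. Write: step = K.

step = 14

Re-executing:
T1 LOAD — after: cnt=4, r=4 — load
T1 CAS — after: cnt=5, r=4 — ok
T0 LOAD — after: cnt=5, r=5 — load
T1 LOAD — after: cnt=5, r=5 — load
T0 CAS — after: cnt=6, r=5 — ok
T1 CAS — after: cnt=6, r=5 — retry
T0 LOAD — after: cnt=6, r=6 — load
T0 CAS — after: cnt=7, r=6 — ok
T0 LOAD — after: cnt=7, r=7 — load
T1 LOAD — after: cnt=7, r=7 — load
T1 CAS — after: cnt=8, r=7 — ok
T1 LOAD — after: cnt=8, r=8 — load
T1 CAS — after: cnt=9, r=8 — ok
T0 CAS — after: cnt=9, r=7 — retry
Flip is step 14.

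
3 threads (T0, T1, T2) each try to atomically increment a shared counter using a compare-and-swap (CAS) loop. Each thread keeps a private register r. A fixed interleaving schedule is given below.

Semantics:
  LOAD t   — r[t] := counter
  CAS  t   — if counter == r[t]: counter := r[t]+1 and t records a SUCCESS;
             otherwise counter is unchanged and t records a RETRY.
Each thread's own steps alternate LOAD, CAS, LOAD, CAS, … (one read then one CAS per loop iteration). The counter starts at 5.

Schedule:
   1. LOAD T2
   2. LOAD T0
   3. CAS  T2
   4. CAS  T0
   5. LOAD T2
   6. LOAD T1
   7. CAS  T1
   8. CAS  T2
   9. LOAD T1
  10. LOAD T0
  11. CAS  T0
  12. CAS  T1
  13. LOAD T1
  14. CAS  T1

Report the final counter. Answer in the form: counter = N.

#1 T2 reads 5
#2 T0 reads 5
#3 T2 CAS(5→6) writes; counter now 6
#4 T0 CAS(5→6) fails; counter now 6
#5 T2 reads 6
#6 T1 reads 6
#7 T1 CAS(6→7) writes; counter now 7
#8 T2 CAS(6→7) fails; counter now 7
#9 T1 reads 7
#10 T0 reads 7
#11 T0 CAS(7→8) writes; counter now 8
#12 T1 CAS(7→8) fails; counter now 8
#13 T1 reads 8
#14 T1 CAS(8→9) writes; counter now 9

counter = 9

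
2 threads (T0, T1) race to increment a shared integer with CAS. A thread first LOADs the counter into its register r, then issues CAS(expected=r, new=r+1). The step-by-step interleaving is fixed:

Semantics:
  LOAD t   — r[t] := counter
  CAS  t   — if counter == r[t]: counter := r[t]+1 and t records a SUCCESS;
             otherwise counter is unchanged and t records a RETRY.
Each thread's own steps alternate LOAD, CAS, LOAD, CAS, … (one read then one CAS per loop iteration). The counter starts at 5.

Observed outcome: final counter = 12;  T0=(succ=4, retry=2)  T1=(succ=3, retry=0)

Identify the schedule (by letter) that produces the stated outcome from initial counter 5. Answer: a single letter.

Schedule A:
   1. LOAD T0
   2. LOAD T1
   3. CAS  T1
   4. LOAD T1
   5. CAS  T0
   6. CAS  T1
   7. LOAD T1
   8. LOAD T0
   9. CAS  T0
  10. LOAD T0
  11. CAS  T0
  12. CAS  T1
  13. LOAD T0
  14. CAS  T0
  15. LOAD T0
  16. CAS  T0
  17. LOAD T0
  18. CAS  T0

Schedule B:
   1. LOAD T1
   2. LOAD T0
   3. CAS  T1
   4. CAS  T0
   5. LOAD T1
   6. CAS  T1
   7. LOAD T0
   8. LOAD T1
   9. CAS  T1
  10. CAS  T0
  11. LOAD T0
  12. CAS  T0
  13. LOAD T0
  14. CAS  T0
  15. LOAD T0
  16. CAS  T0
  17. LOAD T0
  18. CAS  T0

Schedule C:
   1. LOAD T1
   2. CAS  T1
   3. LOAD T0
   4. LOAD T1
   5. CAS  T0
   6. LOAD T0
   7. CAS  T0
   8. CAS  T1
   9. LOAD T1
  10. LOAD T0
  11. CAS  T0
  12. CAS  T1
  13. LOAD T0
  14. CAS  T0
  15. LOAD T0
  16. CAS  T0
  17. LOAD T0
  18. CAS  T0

B

Run B:
   1) LOAD T1:  M=5  r_T1=5
   2) LOAD T0:  M=5  r_T0=5
   3) CAS  T1:  M=6  r_T1=5 ✓
   4) CAS  T0:  M=6  r_T0=5 ✗
   5) LOAD T1:  M=6  r_T1=6
   6) CAS  T1:  M=7  r_T1=6 ✓
   7) LOAD T0:  M=7  r_T0=7
   8) LOAD T1:  M=7  r_T1=7
   9) CAS  T1:  M=8  r_T1=7 ✓
  10) CAS  T0:  M=8  r_T0=7 ✗
  11) LOAD T0:  M=8  r_T0=8
  12) CAS  T0:  M=9  r_T0=8 ✓
  13) LOAD T0:  M=9  r_T0=9
  14) CAS  T0:  M=10  r_T0=9 ✓
  15) LOAD T0:  M=10  r_T0=10
  16) CAS  T0:  M=11  r_T0=10 ✓
  17) LOAD T0:  M=11  r_T0=11
  18) CAS  T0:  M=12  r_T0=11 ✓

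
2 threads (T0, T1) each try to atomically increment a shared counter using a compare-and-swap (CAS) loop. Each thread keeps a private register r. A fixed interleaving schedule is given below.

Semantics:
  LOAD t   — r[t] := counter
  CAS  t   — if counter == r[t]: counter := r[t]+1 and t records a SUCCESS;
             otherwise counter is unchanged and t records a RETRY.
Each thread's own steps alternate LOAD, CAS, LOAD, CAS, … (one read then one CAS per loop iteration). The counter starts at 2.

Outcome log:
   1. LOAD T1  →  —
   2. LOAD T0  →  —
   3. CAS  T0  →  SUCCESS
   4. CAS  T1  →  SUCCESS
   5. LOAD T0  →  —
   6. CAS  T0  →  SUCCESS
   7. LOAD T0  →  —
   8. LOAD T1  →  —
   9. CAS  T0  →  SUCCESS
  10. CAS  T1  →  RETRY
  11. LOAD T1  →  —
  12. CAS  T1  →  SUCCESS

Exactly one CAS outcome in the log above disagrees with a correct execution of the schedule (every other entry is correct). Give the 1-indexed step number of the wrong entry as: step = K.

step = 4

Correct run:
   1) LOAD T1:  M=2  r_T1=2
   2) LOAD T0:  M=2  r_T0=2
   3) CAS  T0:  M=3  r_T0=2 ✓
   4) CAS  T1:  M=3  r_T1=2 ✗
   5) LOAD T0:  M=3  r_T0=3
   6) CAS  T0:  M=4  r_T0=3 ✓
   7) LOAD T0:  M=4  r_T0=4
   8) LOAD T1:  M=4  r_T1=4
   9) CAS  T0:  M=5  r_T0=4 ✓
  10) CAS  T1:  M=5  r_T1=4 ✗
  11) LOAD T1:  M=5  r_T1=5
  12) CAS  T1:  M=6  r_T1=5 ✓
Mismatch at 4.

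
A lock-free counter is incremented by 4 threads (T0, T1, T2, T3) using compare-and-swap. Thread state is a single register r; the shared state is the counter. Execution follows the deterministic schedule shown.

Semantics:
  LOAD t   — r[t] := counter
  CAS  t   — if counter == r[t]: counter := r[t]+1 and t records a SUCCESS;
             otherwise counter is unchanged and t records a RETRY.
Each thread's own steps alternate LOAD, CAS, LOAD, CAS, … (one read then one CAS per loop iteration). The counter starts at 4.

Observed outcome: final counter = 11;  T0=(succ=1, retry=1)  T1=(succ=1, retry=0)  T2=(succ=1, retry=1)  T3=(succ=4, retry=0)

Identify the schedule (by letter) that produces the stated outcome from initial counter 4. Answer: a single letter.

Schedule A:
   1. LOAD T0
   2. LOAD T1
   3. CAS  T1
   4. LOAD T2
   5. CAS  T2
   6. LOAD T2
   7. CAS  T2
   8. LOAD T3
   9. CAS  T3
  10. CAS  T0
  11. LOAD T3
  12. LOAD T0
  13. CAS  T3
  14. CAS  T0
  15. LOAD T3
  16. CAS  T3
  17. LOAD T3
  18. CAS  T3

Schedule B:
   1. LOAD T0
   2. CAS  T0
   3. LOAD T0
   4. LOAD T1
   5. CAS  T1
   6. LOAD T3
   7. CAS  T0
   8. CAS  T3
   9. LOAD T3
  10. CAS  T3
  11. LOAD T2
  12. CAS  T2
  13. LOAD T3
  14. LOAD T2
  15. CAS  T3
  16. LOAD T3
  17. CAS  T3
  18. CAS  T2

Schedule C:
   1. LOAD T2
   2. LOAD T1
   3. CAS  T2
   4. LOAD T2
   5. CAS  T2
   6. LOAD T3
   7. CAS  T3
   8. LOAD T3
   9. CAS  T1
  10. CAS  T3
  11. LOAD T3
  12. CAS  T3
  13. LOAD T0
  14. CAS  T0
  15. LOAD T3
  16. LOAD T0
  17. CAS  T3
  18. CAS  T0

Run B:
1. LOAD T0 → mem=4 r[T0]=4 [LOAD]
2. CAS T0 → mem=5 r[T0]=4 [OK]
3. LOAD T0 → mem=5 r[T0]=5 [LOAD]
4. LOAD T1 → mem=5 r[T1]=5 [LOAD]
5. CAS T1 → mem=6 r[T1]=5 [OK]
6. LOAD T3 → mem=6 r[T3]=6 [LOAD]
7. CAS T0 → mem=6 r[T0]=5 [RETRY]
8. CAS T3 → mem=7 r[T3]=6 [OK]
9. LOAD T3 → mem=7 r[T3]=7 [LOAD]
10. CAS T3 → mem=8 r[T3]=7 [OK]
11. LOAD T2 → mem=8 r[T2]=8 [LOAD]
12. CAS T2 → mem=9 r[T2]=8 [OK]
13. LOAD T3 → mem=9 r[T3]=9 [LOAD]
14. LOAD T2 → mem=9 r[T2]=9 [LOAD]
15. CAS T3 → mem=10 r[T3]=9 [OK]
16. LOAD T3 → mem=10 r[T3]=10 [LOAD]
17. CAS T3 → mem=11 r[T3]=10 [OK]
18. CAS T2 → mem=11 r[T2]=9 [RETRY]

B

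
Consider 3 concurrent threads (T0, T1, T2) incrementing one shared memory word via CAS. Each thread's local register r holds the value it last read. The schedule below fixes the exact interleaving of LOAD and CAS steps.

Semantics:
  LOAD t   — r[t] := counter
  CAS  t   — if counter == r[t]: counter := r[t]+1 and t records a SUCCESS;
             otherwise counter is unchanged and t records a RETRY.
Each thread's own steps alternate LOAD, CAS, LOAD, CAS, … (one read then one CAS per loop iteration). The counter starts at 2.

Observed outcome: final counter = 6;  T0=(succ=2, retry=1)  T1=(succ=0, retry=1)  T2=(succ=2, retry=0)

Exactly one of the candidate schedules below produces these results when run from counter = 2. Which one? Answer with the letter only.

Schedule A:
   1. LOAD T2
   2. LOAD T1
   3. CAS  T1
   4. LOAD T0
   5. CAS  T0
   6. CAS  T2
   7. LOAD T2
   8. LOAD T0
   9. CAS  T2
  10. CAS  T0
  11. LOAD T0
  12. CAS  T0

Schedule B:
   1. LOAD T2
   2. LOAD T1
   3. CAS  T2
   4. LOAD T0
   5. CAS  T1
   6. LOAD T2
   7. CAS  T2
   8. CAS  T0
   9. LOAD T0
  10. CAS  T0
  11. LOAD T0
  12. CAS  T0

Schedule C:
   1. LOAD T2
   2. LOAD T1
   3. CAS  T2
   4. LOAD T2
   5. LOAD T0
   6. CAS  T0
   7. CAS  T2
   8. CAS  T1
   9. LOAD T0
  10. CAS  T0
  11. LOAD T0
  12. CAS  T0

B

Run B:
T2 LOAD — after: cnt=2, r=2 — load
T1 LOAD — after: cnt=2, r=2 — load
T2 CAS — after: cnt=3, r=2 — ok
T0 LOAD — after: cnt=3, r=3 — load
T1 CAS — after: cnt=3, r=2 — retry
T2 LOAD — after: cnt=3, r=3 — load
T2 CAS — after: cnt=4, r=3 — ok
T0 CAS — after: cnt=4, r=3 — retry
T0 LOAD — after: cnt=4, r=4 — load
T0 CAS — after: cnt=5, r=4 — ok
T0 LOAD — after: cnt=5, r=5 — load
T0 CAS — after: cnt=6, r=5 — ok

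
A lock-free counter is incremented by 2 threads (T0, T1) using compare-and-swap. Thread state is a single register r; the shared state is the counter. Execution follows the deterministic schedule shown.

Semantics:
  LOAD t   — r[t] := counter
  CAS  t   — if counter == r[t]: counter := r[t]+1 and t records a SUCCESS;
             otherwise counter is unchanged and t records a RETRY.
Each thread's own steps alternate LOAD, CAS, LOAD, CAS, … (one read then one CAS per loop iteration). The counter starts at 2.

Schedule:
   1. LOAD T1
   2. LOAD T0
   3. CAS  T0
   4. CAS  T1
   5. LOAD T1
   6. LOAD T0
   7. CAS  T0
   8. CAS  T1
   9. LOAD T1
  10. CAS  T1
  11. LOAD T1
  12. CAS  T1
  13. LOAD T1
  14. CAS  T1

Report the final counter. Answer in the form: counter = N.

T1 LOAD — after: cnt=2, r=2 — load
T0 LOAD — after: cnt=2, r=2 — load
T0 CAS — after: cnt=3, r=2 — ok
T1 CAS — after: cnt=3, r=2 — retry
T1 LOAD — after: cnt=3, r=3 — load
T0 LOAD — after: cnt=3, r=3 — load
T0 CAS — after: cnt=4, r=3 — ok
T1 CAS — after: cnt=4, r=3 — retry
T1 LOAD — after: cnt=4, r=4 — load
T1 CAS — after: cnt=5, r=4 — ok
T1 LOAD — after: cnt=5, r=5 — load
T1 CAS — after: cnt=6, r=5 — ok
T1 LOAD — after: cnt=6, r=6 — load
T1 CAS — after: cnt=7, r=6 — ok

counter = 7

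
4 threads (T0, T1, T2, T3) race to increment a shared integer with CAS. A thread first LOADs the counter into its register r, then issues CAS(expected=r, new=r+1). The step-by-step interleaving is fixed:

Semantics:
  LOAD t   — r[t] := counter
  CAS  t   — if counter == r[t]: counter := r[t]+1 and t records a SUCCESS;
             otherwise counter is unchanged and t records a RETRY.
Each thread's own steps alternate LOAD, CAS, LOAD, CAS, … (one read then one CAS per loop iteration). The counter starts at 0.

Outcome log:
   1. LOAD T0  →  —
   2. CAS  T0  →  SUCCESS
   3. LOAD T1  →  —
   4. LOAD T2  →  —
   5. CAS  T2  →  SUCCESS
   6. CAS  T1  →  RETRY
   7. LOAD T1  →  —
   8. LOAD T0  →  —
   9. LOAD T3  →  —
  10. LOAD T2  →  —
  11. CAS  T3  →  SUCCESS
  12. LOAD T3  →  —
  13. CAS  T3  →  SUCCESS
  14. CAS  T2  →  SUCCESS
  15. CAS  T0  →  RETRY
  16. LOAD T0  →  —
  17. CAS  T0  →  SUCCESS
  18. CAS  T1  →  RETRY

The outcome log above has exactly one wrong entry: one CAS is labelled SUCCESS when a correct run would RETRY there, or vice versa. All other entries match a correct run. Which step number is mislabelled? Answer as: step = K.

Re-executing:
#1 T0 reads 0
#2 T0 CAS(0→1) writes; counter now 1
#3 T1 reads 1
#4 T2 reads 1
#5 T2 CAS(1→2) writes; counter now 2
#6 T1 CAS(1→2) fails; counter now 2
#7 T1 reads 2
#8 T0 reads 2
#9 T3 reads 2
#10 T2 reads 2
#11 T3 CAS(2→3) writes; counter now 3
#12 T3 reads 3
#13 T3 CAS(3→4) writes; counter now 4
#14 T2 CAS(2→3) fails; counter now 4
#15 T0 CAS(2→3) fails; counter now 4
#16 T0 reads 4
#17 T0 CAS(4→5) writes; counter now 5
#18 T1 CAS(2→3) fails; counter now 5
Mismatch at 14.

step = 14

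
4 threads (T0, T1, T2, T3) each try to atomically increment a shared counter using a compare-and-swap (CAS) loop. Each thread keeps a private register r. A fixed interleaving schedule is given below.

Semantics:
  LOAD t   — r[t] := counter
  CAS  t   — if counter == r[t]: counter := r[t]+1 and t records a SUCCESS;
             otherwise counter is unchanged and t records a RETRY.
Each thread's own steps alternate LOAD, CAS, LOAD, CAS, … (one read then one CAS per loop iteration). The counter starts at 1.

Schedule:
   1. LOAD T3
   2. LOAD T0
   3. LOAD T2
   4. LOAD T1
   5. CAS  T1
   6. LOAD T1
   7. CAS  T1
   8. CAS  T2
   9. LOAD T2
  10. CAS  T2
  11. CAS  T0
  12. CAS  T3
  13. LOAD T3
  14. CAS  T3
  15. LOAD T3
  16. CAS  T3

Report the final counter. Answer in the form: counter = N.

#1 T3 reads 1
#2 T0 reads 1
#3 T2 reads 1
#4 T1 reads 1
#5 T1 CAS(1→2) writes; counter now 2
#6 T1 reads 2
#7 T1 CAS(2→3) writes; counter now 3
#8 T2 CAS(1→2) fails; counter now 3
#9 T2 reads 3
#10 T2 CAS(3→4) writes; counter now 4
#11 T0 CAS(1→2) fails; counter now 4
#12 T3 CAS(1→2) fails; counter now 4
#13 T3 reads 4
#14 T3 CAS(4→5) writes; counter now 5
#15 T3 reads 5
#16 T3 CAS(5→6) writes; counter now 6

counter = 6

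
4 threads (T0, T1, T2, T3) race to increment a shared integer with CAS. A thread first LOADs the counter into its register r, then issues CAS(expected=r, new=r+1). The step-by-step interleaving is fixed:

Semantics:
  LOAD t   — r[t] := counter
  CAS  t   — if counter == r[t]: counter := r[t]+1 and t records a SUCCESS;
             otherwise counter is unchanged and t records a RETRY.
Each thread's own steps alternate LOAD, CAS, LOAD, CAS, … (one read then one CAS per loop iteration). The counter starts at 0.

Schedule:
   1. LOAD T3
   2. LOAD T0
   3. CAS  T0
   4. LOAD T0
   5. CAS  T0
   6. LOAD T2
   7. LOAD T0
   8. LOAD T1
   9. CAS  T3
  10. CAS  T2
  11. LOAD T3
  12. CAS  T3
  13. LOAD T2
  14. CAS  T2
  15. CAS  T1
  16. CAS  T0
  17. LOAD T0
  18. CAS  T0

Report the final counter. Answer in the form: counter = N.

counter = 6

   1) LOAD T3:  M=0  r_T3=0
   2) LOAD T0:  M=0  r_T0=0
   3) CAS  T0:  M=1  r_T0=0 ✓
   4) LOAD T0:  M=1  r_T0=1
   5) CAS  T0:  M=2  r_T0=1 ✓
   6) LOAD T2:  M=2  r_T2=2
   7) LOAD T0:  M=2  r_T0=2
   8) LOAD T1:  M=2  r_T1=2
   9) CAS  T3:  M=2  r_T3=0 ✗
  10) CAS  T2:  M=3  r_T2=2 ✓
  11) LOAD T3:  M=3  r_T3=3
  12) CAS  T3:  M=4  r_T3=3 ✓
  13) LOAD T2:  M=4  r_T2=4
  14) CAS  T2:  M=5  r_T2=4 ✓
  15) CAS  T1:  M=5  r_T1=2 ✗
  16) CAS  T0:  M=5  r_T0=2 ✗
  17) LOAD T0:  M=5  r_T0=5
  18) CAS  T0:  M=6  r_T0=5 ✓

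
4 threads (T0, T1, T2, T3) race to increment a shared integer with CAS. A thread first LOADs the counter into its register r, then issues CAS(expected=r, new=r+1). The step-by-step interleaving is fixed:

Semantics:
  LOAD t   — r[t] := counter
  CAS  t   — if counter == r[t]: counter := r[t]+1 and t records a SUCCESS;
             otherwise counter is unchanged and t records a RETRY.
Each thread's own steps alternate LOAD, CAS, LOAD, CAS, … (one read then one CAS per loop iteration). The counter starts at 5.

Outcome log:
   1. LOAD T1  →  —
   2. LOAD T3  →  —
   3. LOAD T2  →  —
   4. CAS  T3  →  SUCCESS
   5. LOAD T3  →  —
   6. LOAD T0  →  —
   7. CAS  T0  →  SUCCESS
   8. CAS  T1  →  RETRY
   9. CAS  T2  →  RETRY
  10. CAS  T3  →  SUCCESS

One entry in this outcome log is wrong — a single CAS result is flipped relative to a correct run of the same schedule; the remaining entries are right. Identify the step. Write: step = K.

Reference trace:
step 1: T1 LOAD ⇒ load; ctr=5 reg=5
step 2: T3 LOAD ⇒ load; ctr=5 reg=5
step 3: T2 LOAD ⇒ load; ctr=5 reg=5
step 4: T3 CAS ⇒ ok; ctr=6 reg=5
step 5: T3 LOAD ⇒ load; ctr=6 reg=6
step 6: T0 LOAD ⇒ load; ctr=6 reg=6
step 7: T0 CAS ⇒ ok; ctr=7 reg=6
step 8: T1 CAS ⇒ retry; ctr=7 reg=5
step 9: T2 CAS ⇒ retry; ctr=7 reg=5
step 10: T3 CAS ⇒ retry; ctr=7 reg=6
Log disagrees first at step 10.

step = 10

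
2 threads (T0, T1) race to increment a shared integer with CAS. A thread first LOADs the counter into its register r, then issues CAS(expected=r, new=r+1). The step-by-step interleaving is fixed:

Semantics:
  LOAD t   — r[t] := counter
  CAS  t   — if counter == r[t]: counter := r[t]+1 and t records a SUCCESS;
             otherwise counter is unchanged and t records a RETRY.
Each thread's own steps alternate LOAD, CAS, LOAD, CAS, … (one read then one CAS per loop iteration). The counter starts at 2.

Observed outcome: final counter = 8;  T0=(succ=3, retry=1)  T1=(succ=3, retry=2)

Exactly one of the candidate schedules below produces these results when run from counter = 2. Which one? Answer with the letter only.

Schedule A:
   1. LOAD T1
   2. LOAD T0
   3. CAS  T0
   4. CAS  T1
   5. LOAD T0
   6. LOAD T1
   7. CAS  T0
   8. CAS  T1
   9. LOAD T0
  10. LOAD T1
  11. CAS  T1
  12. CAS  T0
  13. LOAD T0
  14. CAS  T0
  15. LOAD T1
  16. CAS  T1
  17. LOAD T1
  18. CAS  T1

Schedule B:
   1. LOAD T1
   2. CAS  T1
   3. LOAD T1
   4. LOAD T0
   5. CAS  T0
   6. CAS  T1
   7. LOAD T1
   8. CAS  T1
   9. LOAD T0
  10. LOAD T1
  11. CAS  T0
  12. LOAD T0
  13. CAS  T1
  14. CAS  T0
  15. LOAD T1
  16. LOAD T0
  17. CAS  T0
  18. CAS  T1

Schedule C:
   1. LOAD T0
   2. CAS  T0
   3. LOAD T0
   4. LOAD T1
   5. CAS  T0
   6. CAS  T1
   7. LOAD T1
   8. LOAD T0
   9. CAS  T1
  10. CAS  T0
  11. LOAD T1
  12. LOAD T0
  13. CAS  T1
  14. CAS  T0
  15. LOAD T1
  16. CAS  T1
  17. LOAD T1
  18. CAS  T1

Run A:
#1 T1 reads 2
#2 T0 reads 2
#3 T0 CAS(2→3) writes; counter now 3
#4 T1 CAS(2→3) fails; counter now 3
#5 T0 reads 3
#6 T1 reads 3
#7 T0 CAS(3→4) writes; counter now 4
#8 T1 CAS(3→4) fails; counter now 4
#9 T0 reads 4
#10 T1 reads 4
#11 T1 CAS(4→5) writes; counter now 5
#12 T0 CAS(4→5) fails; counter now 5
#13 T0 reads 5
#14 T0 CAS(5→6) writes; counter now 6
#15 T1 reads 6
#16 T1 CAS(6→7) writes; counter now 7
#17 T1 reads 7
#18 T1 CAS(7→8) writes; counter now 8

A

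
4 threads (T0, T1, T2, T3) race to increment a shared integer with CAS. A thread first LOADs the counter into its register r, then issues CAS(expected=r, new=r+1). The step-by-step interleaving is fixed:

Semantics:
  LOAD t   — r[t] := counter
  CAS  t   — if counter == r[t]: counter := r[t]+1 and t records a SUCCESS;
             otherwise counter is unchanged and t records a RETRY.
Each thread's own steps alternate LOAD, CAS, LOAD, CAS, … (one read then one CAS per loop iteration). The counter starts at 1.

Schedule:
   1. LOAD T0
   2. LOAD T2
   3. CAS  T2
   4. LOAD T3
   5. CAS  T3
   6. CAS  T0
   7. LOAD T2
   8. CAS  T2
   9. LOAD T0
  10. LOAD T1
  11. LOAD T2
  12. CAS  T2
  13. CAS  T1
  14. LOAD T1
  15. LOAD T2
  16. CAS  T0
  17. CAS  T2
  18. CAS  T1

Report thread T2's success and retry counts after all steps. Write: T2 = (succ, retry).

T2 = (4, 0)

T0 LOAD — after: cnt=1, r=1 — load
T2 LOAD — after: cnt=1, r=1 — load
T2 CAS — after: cnt=2, r=1 — ok
T3 LOAD — after: cnt=2, r=2 — load
T3 CAS — after: cnt=3, r=2 — ok
T0 CAS — after: cnt=3, r=1 — retry
T2 LOAD — after: cnt=3, r=3 — load
T2 CAS — after: cnt=4, r=3 — ok
T0 LOAD — after: cnt=4, r=4 — load
T1 LOAD — after: cnt=4, r=4 — load
T2 LOAD — after: cnt=4, r=4 — load
T2 CAS — after: cnt=5, r=4 — ok
T1 CAS — after: cnt=5, r=4 — retry
T1 LOAD — after: cnt=5, r=5 — load
T2 LOAD — after: cnt=5, r=5 — load
T0 CAS — after: cnt=5, r=4 — retry
T2 CAS — after: cnt=6, r=5 — ok
T1 CAS — after: cnt=6, r=5 — retry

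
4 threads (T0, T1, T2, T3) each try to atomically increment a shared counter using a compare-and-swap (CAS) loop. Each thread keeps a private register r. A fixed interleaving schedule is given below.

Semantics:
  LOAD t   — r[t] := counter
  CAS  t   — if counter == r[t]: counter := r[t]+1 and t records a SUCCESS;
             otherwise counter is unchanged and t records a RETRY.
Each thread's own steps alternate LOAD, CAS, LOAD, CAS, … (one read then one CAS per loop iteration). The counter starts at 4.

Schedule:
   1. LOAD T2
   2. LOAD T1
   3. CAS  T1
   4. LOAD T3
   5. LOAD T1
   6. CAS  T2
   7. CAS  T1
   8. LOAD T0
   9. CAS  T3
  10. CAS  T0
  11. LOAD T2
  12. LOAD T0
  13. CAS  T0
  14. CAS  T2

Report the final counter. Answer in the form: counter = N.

counter = 8

[1] T2.load  rd  (counter 4, T2.r 4)
[2] T1.load  rd  (counter 4, T1.r 4)
[3] T1.cas  hit  (counter 5, T1.r 4)
[4] T3.load  rd  (counter 5, T3.r 5)
[5] T1.load  rd  (counter 5, T1.r 5)
[6] T2.cas  miss  (counter 5, T2.r 4)
[7] T1.cas  hit  (counter 6, T1.r 5)
[8] T0.load  rd  (counter 6, T0.r 6)
[9] T3.cas  miss  (counter 6, T3.r 5)
[10] T0.cas  hit  (counter 7, T0.r 6)
[11] T2.load  rd  (counter 7, T2.r 7)
[12] T0.load  rd  (counter 7, T0.r 7)
[13] T0.cas  hit  (counter 8, T0.r 7)
[14] T2.cas  miss  (counter 8, T2.r 7)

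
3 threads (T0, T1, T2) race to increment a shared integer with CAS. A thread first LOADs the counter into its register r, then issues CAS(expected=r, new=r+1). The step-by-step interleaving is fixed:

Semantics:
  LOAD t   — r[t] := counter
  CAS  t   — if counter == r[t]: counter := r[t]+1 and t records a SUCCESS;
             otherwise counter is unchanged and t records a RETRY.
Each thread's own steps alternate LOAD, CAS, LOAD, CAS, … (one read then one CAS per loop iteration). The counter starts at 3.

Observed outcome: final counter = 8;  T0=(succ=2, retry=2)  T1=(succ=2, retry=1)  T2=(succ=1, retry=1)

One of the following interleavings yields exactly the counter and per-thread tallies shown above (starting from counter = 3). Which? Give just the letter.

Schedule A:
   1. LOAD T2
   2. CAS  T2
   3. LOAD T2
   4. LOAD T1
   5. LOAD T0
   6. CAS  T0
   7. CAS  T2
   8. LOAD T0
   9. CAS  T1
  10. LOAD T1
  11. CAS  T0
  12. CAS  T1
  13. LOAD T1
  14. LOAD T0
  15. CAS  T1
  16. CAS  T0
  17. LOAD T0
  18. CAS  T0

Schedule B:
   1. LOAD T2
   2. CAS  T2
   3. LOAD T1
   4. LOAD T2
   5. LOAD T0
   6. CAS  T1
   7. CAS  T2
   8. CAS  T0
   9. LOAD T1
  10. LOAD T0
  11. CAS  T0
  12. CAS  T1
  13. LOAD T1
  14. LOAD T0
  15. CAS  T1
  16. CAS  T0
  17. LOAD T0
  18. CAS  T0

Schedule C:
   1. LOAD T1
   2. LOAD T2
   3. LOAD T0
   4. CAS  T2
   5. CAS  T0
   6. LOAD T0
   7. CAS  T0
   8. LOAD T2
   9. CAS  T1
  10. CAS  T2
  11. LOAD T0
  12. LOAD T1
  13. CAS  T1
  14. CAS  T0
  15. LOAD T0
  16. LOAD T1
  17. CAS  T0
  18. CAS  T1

Run B:
T2 LOAD — after: cnt=3, r=3 — load
T2 CAS — after: cnt=4, r=3 — ok
T1 LOAD — after: cnt=4, r=4 — load
T2 LOAD — after: cnt=4, r=4 — load
T0 LOAD — after: cnt=4, r=4 — load
T1 CAS — after: cnt=5, r=4 — ok
T2 CAS — after: cnt=5, r=4 — retry
T0 CAS — after: cnt=5, r=4 — retry
T1 LOAD — after: cnt=5, r=5 — load
T0 LOAD — after: cnt=5, r=5 — load
T0 CAS — after: cnt=6, r=5 — ok
T1 CAS — after: cnt=6, r=5 — retry
T1 LOAD — after: cnt=6, r=6 — load
T0 LOAD — after: cnt=6, r=6 — load
T1 CAS — after: cnt=7, r=6 — ok
T0 CAS — after: cnt=7, r=6 — retry
T0 LOAD — after: cnt=7, r=7 — load
T0 CAS — after: cnt=8, r=7 — ok

B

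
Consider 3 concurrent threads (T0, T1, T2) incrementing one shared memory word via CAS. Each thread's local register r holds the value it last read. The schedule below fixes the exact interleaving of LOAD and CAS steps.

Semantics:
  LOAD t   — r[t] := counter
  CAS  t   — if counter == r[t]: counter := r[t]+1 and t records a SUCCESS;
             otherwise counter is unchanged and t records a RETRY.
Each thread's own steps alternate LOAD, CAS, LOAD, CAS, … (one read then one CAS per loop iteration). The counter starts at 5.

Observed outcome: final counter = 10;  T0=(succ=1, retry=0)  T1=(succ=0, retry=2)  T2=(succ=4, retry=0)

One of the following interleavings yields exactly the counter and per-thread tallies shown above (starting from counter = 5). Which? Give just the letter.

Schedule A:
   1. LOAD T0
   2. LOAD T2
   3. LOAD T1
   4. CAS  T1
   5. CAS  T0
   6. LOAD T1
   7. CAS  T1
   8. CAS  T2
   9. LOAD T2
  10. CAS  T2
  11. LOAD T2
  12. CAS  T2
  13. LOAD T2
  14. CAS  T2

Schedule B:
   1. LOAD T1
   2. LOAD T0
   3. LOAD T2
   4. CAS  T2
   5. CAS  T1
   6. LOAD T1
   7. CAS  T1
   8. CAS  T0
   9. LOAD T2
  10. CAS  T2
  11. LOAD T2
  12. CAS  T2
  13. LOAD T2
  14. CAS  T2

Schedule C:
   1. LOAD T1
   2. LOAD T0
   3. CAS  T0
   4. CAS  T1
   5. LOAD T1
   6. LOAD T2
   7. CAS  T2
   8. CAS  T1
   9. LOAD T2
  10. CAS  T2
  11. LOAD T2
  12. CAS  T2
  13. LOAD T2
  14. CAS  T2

C

Simulating candidate C:
[1] T1.load  rd  (counter 5, T1.r 5)
[2] T0.load  rd  (counter 5, T0.r 5)
[3] T0.cas  hit  (counter 6, T0.r 5)
[4] T1.cas  miss  (counter 6, T1.r 5)
[5] T1.load  rd  (counter 6, T1.r 6)
[6] T2.load  rd  (counter 6, T2.r 6)
[7] T2.cas  hit  (counter 7, T2.r 6)
[8] T1.cas  miss  (counter 7, T1.r 6)
[9] T2.load  rd  (counter 7, T2.r 7)
[10] T2.cas  hit  (counter 8, T2.r 7)
[11] T2.load  rd  (counter 8, T2.r 8)
[12] T2.cas  hit  (counter 9, T2.r 8)
[13] T2.load  rd  (counter 9, T2.r 9)
[14] T2.cas  hit  (counter 10, T2.r 9)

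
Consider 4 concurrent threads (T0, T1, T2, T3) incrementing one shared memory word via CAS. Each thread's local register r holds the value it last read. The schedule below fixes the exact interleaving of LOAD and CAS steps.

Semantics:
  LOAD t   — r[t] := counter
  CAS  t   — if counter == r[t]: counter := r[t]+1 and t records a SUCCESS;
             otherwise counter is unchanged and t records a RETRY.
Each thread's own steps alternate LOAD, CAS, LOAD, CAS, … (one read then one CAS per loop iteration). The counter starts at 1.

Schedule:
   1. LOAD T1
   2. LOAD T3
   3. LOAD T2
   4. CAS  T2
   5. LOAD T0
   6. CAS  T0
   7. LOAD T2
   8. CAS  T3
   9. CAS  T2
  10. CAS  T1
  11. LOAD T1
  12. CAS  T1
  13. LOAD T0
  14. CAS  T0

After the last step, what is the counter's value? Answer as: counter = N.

   1) LOAD T1:  M=1  r_T1=1
   2) LOAD T3:  M=1  r_T3=1
   3) LOAD T2:  M=1  r_T2=1
   4) CAS  T2:  M=2  r_T2=1 ✓
   5) LOAD T0:  M=2  r_T0=2
   6) CAS  T0:  M=3  r_T0=2 ✓
   7) LOAD T2:  M=3  r_T2=3
   8) CAS  T3:  M=3  r_T3=1 ✗
   9) CAS  T2:  M=4  r_T2=3 ✓
  10) CAS  T1:  M=4  r_T1=1 ✗
  11) LOAD T1:  M=4  r_T1=4
  12) CAS  T1:  M=5  r_T1=4 ✓
  13) LOAD T0:  M=5  r_T0=5
  14) CAS  T0:  M=6  r_T0=5 ✓

counter = 6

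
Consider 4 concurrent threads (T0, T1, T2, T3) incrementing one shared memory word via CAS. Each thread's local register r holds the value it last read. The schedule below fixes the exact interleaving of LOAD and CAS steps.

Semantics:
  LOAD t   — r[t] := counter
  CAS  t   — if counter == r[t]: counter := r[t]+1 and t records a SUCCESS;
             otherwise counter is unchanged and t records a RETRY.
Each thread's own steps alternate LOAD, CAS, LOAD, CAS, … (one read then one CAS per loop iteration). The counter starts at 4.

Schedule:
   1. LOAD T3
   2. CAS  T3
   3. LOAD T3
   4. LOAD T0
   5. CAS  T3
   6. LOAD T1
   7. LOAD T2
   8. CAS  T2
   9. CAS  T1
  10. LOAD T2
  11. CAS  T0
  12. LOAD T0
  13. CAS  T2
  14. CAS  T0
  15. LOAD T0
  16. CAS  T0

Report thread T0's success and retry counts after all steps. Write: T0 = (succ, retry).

T0 = (1, 2)

step 1: T3 LOAD ⇒ load; ctr=4 reg=4
step 2: T3 CAS ⇒ ok; ctr=5 reg=4
step 3: T3 LOAD ⇒ load; ctr=5 reg=5
step 4: T0 LOAD ⇒ load; ctr=5 reg=5
step 5: T3 CAS ⇒ ok; ctr=6 reg=5
step 6: T1 LOAD ⇒ load; ctr=6 reg=6
step 7: T2 LOAD ⇒ load; ctr=6 reg=6
step 8: T2 CAS ⇒ ok; ctr=7 reg=6
step 9: T1 CAS ⇒ retry; ctr=7 reg=6
step 10: T2 LOAD ⇒ load; ctr=7 reg=7
step 11: T0 CAS ⇒ retry; ctr=7 reg=5
step 12: T0 LOAD ⇒ load; ctr=7 reg=7
step 13: T2 CAS ⇒ ok; ctr=8 reg=7
step 14: T0 CAS ⇒ retry; ctr=8 reg=7
step 15: T0 LOAD ⇒ load; ctr=8 reg=8
step 16: T0 CAS ⇒ ok; ctr=9 reg=8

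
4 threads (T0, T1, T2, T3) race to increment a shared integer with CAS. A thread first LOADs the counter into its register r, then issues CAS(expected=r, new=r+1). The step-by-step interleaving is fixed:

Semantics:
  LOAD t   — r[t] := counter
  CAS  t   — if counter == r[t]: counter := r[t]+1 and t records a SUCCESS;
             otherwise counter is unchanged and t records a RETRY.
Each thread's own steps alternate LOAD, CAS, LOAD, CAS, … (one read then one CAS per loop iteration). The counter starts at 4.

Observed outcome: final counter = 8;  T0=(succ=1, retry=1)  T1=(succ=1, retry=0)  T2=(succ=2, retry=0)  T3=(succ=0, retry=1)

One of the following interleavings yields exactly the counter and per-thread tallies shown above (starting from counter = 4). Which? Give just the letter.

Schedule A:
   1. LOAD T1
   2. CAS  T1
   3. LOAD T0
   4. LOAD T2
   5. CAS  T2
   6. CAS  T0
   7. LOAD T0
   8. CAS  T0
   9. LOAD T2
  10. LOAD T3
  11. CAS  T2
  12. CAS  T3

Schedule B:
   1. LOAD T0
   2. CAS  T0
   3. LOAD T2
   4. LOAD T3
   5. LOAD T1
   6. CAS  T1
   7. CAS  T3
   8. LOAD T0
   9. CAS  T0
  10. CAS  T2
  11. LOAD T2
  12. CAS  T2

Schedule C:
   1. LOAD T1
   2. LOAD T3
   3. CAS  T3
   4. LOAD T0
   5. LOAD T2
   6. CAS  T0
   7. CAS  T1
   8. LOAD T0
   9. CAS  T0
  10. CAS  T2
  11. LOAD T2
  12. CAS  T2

A

Run A:
step 1: T1 LOAD ⇒ load; ctr=4 reg=4
step 2: T1 CAS ⇒ ok; ctr=5 reg=4
step 3: T0 LOAD ⇒ load; ctr=5 reg=5
step 4: T2 LOAD ⇒ load; ctr=5 reg=5
step 5: T2 CAS ⇒ ok; ctr=6 reg=5
step 6: T0 CAS ⇒ retry; ctr=6 reg=5
step 7: T0 LOAD ⇒ load; ctr=6 reg=6
step 8: T0 CAS ⇒ ok; ctr=7 reg=6
step 9: T2 LOAD ⇒ load; ctr=7 reg=7
step 10: T3 LOAD ⇒ load; ctr=7 reg=7
step 11: T2 CAS ⇒ ok; ctr=8 reg=7
step 12: T3 CAS ⇒ retry; ctr=8 reg=7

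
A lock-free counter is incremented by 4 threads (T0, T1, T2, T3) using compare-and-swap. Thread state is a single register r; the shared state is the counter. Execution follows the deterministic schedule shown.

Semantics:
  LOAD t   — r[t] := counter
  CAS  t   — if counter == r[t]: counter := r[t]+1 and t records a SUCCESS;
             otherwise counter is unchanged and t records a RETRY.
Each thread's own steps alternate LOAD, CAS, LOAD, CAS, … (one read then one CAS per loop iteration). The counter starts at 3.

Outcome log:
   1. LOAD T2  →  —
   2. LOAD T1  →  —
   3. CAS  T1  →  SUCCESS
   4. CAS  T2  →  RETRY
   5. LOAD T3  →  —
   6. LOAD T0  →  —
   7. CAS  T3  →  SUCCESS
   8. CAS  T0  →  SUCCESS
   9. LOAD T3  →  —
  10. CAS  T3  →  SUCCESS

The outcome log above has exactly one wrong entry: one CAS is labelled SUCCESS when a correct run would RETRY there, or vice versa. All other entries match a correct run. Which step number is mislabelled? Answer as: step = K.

step = 8

Reference trace:
1. LOAD T2 → mem=3 r[T2]=3 [LOAD]
2. LOAD T1 → mem=3 r[T1]=3 [LOAD]
3. CAS T1 → mem=4 r[T1]=3 [OK]
4. CAS T2 → mem=4 r[T2]=3 [RETRY]
5. LOAD T3 → mem=4 r[T3]=4 [LOAD]
6. LOAD T0 → mem=4 r[T0]=4 [LOAD]
7. CAS T3 → mem=5 r[T3]=4 [OK]
8. CAS T0 → mem=5 r[T0]=4 [RETRY]
9. LOAD T3 → mem=5 r[T3]=5 [LOAD]
10. CAS T3 → mem=6 r[T3]=5 [OK]
Log disagrees first at step 8.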